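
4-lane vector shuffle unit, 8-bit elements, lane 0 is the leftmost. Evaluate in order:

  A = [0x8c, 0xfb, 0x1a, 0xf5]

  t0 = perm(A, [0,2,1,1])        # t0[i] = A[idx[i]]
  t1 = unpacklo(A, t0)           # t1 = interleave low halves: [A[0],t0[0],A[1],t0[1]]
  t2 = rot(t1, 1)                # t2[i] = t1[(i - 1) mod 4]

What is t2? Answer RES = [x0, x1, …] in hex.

RES = [0x1a, 0x8c, 0x8c, 0xfb]

  t0: 8c 1a fb fb
  t1: 8c 8c fb 1a
  t2: 1a 8c 8c fb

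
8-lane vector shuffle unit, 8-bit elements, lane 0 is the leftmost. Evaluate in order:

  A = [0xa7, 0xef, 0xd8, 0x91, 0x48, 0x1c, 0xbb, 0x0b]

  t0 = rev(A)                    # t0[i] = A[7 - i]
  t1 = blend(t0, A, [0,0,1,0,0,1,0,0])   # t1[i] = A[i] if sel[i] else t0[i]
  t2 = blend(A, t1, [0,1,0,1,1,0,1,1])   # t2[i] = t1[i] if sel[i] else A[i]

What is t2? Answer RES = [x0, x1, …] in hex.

RES = [0xa7, 0xbb, 0xd8, 0x48, 0x91, 0x1c, 0xef, 0xa7]

  t0: 0b bb 1c 48 91 d8 ef a7
  t1: 0b bb d8 48 91 1c ef a7
  t2: a7 bb d8 48 91 1c ef a7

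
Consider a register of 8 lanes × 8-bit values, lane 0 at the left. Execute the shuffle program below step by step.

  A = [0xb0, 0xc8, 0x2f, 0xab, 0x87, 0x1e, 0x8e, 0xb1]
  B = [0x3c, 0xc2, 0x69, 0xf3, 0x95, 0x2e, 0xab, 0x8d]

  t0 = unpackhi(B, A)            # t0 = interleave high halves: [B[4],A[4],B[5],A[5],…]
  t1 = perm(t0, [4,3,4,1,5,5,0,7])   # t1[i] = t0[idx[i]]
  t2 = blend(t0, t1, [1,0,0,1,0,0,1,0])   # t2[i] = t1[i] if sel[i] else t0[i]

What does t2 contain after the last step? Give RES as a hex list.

t0 = [0x95, 0x87, 0x2e, 0x1e, 0xab, 0x8e, 0x8d, 0xb1]
t1 = [0xab, 0x1e, 0xab, 0x87, 0x8e, 0x8e, 0x95, 0xb1]
t2 = [0xab, 0x87, 0x2e, 0x87, 0xab, 0x8e, 0x95, 0xb1]

RES = [0xab, 0x87, 0x2e, 0x87, 0xab, 0x8e, 0x95, 0xb1]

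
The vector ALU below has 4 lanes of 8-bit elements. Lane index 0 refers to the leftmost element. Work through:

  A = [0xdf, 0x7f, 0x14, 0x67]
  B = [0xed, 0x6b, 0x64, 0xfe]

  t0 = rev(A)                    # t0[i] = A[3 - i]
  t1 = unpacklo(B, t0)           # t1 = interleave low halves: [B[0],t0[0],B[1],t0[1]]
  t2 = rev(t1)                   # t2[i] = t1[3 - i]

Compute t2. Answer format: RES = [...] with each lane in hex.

RES = [ 0x14  0x6b  0x67  0xed ]

→ t0 |67|14|7f|df|
→ t1 |ed|67|6b|14|
→ t2 |14|6b|67|ed|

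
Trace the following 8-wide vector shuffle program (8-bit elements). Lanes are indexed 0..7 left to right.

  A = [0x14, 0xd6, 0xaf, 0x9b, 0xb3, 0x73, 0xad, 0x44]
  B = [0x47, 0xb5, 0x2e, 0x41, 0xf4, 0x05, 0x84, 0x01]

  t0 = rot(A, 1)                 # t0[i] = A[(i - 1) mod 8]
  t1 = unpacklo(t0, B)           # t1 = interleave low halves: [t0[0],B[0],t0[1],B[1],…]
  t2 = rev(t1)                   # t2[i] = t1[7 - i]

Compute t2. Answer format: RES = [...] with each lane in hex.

  t0: 44 14 d6 af 9b b3 73 ad
  t1: 44 47 14 b5 d6 2e af 41
  t2: 41 af 2e d6 b5 14 47 44

RES = [0x41, 0xaf, 0x2e, 0xd6, 0xb5, 0x14, 0x47, 0x44]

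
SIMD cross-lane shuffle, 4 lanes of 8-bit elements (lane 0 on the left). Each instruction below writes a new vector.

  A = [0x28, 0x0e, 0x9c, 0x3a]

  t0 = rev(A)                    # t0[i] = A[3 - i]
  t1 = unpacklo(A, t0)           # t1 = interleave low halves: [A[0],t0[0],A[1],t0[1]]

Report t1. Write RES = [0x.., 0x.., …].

→ t0 |3a|9c|0e|28|
→ t1 |28|3a|0e|9c|

RES = [0x28, 0x3a, 0x0e, 0x9c]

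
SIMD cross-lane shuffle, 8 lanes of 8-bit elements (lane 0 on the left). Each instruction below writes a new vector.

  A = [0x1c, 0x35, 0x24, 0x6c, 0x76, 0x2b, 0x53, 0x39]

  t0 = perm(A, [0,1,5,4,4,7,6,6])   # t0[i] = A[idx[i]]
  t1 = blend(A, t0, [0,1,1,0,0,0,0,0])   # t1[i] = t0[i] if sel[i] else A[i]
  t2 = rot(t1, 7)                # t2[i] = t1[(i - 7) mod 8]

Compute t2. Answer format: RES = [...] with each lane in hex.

RES = [ 0x35  0x2b  0x6c  0x76  0x2b  0x53  0x39  0x1c ]

t0 = [0x1c, 0x35, 0x2b, 0x76, 0x76, 0x39, 0x53, 0x53]
t1 = [0x1c, 0x35, 0x2b, 0x6c, 0x76, 0x2b, 0x53, 0x39]
t2 = [0x35, 0x2b, 0x6c, 0x76, 0x2b, 0x53, 0x39, 0x1c]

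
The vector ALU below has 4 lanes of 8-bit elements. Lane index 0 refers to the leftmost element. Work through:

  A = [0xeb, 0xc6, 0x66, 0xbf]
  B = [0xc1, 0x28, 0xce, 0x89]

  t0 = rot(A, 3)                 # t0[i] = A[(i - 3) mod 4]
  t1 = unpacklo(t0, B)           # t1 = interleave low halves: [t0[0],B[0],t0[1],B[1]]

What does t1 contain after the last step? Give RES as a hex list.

  t0: c6 66 bf eb
  t1: c6 c1 66 28

RES = [0xc6, 0xc1, 0x66, 0x28]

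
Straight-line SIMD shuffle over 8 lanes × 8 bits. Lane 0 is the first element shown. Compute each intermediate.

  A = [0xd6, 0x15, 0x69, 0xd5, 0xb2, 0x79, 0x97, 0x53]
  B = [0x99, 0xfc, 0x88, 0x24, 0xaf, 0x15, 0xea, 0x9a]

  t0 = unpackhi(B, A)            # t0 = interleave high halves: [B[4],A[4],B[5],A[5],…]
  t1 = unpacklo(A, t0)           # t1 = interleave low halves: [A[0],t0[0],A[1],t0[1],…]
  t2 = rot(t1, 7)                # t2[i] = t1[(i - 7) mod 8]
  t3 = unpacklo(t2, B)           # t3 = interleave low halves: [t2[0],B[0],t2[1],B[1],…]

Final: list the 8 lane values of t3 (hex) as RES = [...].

→ t0 |af|b2|15|79|ea|97|9a|53|
→ t1 |d6|af|15|b2|69|15|d5|79|
→ t2 |af|15|b2|69|15|d5|79|d6|
→ t3 |af|99|15|fc|b2|88|69|24|

RES = [ 0xaf  0x99  0x15  0xfc  0xb2  0x88  0x69  0x24 ]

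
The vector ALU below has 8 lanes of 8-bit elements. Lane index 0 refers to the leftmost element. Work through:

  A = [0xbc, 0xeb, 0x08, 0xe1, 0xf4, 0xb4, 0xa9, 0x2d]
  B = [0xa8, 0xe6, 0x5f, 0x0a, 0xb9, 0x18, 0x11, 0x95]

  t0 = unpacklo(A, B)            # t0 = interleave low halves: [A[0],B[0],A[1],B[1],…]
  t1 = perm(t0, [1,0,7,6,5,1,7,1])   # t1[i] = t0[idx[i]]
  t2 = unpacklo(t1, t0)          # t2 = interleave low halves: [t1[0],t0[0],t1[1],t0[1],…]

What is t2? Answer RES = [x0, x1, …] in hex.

t0 = [0xbc, 0xa8, 0xeb, 0xe6, 0x08, 0x5f, 0xe1, 0x0a]
t1 = [0xa8, 0xbc, 0x0a, 0xe1, 0x5f, 0xa8, 0x0a, 0xa8]
t2 = [0xa8, 0xbc, 0xbc, 0xa8, 0x0a, 0xeb, 0xe1, 0xe6]

RES = [ 0xa8  0xbc  0xbc  0xa8  0x0a  0xeb  0xe1  0xe6 ]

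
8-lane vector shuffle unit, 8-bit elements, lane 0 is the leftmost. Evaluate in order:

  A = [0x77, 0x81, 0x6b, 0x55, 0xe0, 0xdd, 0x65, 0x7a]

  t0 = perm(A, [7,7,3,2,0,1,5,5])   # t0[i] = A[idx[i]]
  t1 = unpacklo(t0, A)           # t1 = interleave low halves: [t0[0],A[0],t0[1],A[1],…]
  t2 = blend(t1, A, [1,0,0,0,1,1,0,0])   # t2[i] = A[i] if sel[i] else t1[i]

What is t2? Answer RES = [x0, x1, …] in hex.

t0 = [0x7a, 0x7a, 0x55, 0x6b, 0x77, 0x81, 0xdd, 0xdd]
t1 = [0x7a, 0x77, 0x7a, 0x81, 0x55, 0x6b, 0x6b, 0x55]
t2 = [0x77, 0x77, 0x7a, 0x81, 0xe0, 0xdd, 0x6b, 0x55]

RES = [ 0x77  0x77  0x7a  0x81  0xe0  0xdd  0x6b  0x55 ]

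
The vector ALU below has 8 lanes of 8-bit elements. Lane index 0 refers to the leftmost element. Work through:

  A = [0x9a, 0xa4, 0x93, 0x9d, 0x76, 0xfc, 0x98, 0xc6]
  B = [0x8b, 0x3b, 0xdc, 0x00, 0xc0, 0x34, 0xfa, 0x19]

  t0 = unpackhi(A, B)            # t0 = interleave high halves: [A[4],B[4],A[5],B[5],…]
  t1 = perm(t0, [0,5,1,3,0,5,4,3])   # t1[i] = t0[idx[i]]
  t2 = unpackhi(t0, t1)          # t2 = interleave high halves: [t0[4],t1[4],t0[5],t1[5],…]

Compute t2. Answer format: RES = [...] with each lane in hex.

RES = [ 0x98  0x76  0xfa  0xfa  0xc6  0x98  0x19  0x34 ]

→ t0 |76|c0|fc|34|98|fa|c6|19|
→ t1 |76|fa|c0|34|76|fa|98|34|
→ t2 |98|76|fa|fa|c6|98|19|34|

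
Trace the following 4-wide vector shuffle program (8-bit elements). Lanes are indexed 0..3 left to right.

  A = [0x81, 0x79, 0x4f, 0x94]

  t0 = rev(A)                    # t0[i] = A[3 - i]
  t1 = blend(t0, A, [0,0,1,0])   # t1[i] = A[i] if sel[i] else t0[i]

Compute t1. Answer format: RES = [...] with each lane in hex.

→ t0 |94|4f|79|81|
→ t1 |94|4f|4f|81|

RES = [ 0x94  0x4f  0x4f  0x81 ]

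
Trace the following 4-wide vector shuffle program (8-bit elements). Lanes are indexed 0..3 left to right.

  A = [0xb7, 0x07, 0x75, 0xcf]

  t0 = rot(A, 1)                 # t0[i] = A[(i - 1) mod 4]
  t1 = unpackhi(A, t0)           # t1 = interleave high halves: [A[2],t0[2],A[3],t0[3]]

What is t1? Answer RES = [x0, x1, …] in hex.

RES = [0x75, 0x07, 0xcf, 0x75]

→ t0 |cf|b7|07|75|
→ t1 |75|07|cf|75|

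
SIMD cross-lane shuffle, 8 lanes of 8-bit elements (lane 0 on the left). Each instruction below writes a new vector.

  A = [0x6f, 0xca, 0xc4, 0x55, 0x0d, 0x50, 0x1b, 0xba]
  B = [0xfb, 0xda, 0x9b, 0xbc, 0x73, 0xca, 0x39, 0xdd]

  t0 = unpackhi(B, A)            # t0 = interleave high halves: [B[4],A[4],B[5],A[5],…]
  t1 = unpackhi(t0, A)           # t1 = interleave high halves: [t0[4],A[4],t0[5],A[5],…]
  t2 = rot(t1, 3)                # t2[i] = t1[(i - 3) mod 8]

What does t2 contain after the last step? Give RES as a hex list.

RES = [ 0x1b  0xba  0xba  0x39  0x0d  0x1b  0x50  0xdd ]

  t0: 73 0d ca 50 39 1b dd ba
  t1: 39 0d 1b 50 dd 1b ba ba
  t2: 1b ba ba 39 0d 1b 50 dd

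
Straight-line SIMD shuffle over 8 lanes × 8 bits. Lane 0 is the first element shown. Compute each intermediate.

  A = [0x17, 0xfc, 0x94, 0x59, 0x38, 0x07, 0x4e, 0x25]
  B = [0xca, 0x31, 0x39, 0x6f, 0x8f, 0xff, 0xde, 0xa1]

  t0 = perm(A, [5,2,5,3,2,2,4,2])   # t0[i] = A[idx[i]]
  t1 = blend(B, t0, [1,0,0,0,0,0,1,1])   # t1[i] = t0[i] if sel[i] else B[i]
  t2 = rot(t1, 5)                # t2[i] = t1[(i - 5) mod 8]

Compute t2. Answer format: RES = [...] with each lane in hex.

RES = [0x6f, 0x8f, 0xff, 0x38, 0x94, 0x07, 0x31, 0x39]

  t0: 07 94 07 59 94 94 38 94
  t1: 07 31 39 6f 8f ff 38 94
  t2: 6f 8f ff 38 94 07 31 39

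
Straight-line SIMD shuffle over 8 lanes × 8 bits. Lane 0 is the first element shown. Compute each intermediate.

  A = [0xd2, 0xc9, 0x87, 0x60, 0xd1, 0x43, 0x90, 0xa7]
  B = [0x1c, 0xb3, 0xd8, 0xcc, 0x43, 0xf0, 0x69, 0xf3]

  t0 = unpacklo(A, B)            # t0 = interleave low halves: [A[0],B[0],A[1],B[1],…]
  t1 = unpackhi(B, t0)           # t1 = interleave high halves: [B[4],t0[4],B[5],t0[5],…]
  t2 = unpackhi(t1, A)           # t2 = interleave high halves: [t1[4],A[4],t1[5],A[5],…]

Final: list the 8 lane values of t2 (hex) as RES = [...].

RES = [ 0x69  0xd1  0x60  0x43  0xf3  0x90  0xcc  0xa7 ]

→ t0 |d2|1c|c9|b3|87|d8|60|cc|
→ t1 |43|87|f0|d8|69|60|f3|cc|
→ t2 |69|d1|60|43|f3|90|cc|a7|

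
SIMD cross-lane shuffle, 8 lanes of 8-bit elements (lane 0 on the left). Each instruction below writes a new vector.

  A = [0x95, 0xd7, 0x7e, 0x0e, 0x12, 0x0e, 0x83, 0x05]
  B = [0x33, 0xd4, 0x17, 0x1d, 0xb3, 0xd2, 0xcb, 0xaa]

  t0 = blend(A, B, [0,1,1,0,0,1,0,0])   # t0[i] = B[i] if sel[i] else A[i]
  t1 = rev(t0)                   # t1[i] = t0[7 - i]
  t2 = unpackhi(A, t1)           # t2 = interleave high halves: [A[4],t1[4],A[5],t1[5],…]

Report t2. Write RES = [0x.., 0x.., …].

  t0: 95 d4 17 0e 12 d2 83 05
  t1: 05 83 d2 12 0e 17 d4 95
  t2: 12 0e 0e 17 83 d4 05 95

RES = [ 0x12  0x0e  0x0e  0x17  0x83  0xd4  0x05  0x95 ]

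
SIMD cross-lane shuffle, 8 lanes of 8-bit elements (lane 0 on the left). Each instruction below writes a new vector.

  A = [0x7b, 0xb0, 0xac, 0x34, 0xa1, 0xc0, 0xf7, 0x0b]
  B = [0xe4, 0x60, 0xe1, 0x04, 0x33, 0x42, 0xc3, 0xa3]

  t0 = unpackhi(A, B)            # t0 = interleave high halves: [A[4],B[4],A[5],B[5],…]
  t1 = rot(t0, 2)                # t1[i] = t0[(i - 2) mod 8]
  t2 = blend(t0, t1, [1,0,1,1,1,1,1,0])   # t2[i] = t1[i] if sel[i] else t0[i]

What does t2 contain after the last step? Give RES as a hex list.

RES = [ 0x0b  0x33  0xa1  0x33  0xc0  0x42  0xf7  0xa3 ]

t0 = [0xa1, 0x33, 0xc0, 0x42, 0xf7, 0xc3, 0x0b, 0xa3]
t1 = [0x0b, 0xa3, 0xa1, 0x33, 0xc0, 0x42, 0xf7, 0xc3]
t2 = [0x0b, 0x33, 0xa1, 0x33, 0xc0, 0x42, 0xf7, 0xa3]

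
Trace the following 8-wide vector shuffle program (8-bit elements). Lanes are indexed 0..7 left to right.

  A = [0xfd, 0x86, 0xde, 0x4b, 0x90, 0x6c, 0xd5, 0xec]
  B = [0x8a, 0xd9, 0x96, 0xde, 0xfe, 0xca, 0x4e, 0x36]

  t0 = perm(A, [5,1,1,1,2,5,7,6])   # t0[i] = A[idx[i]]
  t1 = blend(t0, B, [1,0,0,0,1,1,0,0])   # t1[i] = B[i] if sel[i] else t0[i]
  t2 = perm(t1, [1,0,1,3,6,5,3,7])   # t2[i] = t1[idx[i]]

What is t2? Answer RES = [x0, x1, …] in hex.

RES = [0x86, 0x8a, 0x86, 0x86, 0xec, 0xca, 0x86, 0xd5]

  t0: 6c 86 86 86 de 6c ec d5
  t1: 8a 86 86 86 fe ca ec d5
  t2: 86 8a 86 86 ec ca 86 d5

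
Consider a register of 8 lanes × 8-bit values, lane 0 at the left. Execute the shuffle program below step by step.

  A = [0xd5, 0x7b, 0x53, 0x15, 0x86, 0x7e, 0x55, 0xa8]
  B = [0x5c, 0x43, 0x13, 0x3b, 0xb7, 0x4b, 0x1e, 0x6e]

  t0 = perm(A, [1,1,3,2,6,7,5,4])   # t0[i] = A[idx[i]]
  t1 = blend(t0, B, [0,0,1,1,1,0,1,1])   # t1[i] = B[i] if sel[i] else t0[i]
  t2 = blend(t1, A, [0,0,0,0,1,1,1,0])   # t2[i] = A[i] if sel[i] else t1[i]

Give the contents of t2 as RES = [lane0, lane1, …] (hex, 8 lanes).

RES = [ 0x7b  0x7b  0x13  0x3b  0x86  0x7e  0x55  0x6e ]

t0 = [0x7b, 0x7b, 0x15, 0x53, 0x55, 0xa8, 0x7e, 0x86]
t1 = [0x7b, 0x7b, 0x13, 0x3b, 0xb7, 0xa8, 0x1e, 0x6e]
t2 = [0x7b, 0x7b, 0x13, 0x3b, 0x86, 0x7e, 0x55, 0x6e]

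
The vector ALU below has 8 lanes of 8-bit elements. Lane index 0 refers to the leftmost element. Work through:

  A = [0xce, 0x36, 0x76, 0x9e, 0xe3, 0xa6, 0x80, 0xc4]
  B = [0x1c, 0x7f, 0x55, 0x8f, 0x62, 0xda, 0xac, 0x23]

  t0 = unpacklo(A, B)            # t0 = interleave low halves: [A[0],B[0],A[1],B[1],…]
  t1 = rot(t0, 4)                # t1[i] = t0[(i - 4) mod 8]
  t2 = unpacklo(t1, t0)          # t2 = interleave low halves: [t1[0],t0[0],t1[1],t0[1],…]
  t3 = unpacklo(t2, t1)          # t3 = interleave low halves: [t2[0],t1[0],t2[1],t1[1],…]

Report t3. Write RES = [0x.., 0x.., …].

  t0: ce 1c 36 7f 76 55 9e 8f
  t1: 76 55 9e 8f ce 1c 36 7f
  t2: 76 ce 55 1c 9e 36 8f 7f
  t3: 76 76 ce 55 55 9e 1c 8f

RES = [0x76, 0x76, 0xce, 0x55, 0x55, 0x9e, 0x1c, 0x8f]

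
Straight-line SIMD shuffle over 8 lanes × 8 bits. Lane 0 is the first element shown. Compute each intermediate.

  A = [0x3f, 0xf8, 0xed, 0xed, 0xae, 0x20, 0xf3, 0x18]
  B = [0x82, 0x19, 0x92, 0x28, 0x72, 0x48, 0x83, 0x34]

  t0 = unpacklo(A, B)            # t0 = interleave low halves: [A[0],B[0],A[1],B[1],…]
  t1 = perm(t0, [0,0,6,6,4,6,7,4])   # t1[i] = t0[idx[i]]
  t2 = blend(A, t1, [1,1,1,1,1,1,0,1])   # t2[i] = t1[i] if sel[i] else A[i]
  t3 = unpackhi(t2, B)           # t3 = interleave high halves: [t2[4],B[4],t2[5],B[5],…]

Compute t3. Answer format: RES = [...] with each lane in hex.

RES = [0xed, 0x72, 0xed, 0x48, 0xf3, 0x83, 0xed, 0x34]

t0 = [0x3f, 0x82, 0xf8, 0x19, 0xed, 0x92, 0xed, 0x28]
t1 = [0x3f, 0x3f, 0xed, 0xed, 0xed, 0xed, 0x28, 0xed]
t2 = [0x3f, 0x3f, 0xed, 0xed, 0xed, 0xed, 0xf3, 0xed]
t3 = [0xed, 0x72, 0xed, 0x48, 0xf3, 0x83, 0xed, 0x34]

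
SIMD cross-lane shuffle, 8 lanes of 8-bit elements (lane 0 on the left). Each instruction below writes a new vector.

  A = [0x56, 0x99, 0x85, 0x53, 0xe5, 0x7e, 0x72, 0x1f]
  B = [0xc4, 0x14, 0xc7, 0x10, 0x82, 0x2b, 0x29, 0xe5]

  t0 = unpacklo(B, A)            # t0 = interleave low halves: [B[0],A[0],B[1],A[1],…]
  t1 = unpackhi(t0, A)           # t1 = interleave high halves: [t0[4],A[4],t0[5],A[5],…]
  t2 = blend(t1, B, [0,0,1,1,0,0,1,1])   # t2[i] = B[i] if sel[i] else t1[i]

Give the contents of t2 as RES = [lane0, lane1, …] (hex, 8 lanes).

RES = [ 0xc7  0xe5  0xc7  0x10  0x10  0x72  0x29  0xe5 ]

→ t0 |c4|56|14|99|c7|85|10|53|
→ t1 |c7|e5|85|7e|10|72|53|1f|
→ t2 |c7|e5|c7|10|10|72|29|e5|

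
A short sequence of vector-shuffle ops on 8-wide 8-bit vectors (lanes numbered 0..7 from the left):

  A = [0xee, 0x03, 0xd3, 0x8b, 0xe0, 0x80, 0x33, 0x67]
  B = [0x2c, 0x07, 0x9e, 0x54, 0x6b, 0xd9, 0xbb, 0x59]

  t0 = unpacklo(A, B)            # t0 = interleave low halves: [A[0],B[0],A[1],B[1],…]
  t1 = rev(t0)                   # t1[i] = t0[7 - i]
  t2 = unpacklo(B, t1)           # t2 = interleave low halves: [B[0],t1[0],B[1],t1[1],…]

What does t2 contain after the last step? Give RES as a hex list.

  t0: ee 2c 03 07 d3 9e 8b 54
  t1: 54 8b 9e d3 07 03 2c ee
  t2: 2c 54 07 8b 9e 9e 54 d3

RES = [0x2c, 0x54, 0x07, 0x8b, 0x9e, 0x9e, 0x54, 0xd3]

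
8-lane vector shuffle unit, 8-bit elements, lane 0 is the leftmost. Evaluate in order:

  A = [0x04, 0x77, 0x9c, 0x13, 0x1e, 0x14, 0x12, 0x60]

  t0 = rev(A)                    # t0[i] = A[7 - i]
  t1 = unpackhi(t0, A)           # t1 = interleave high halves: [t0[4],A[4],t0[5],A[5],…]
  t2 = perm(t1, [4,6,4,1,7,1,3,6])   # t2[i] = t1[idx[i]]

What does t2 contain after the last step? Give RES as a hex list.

→ t0 |60|12|14|1e|13|9c|77|04|
→ t1 |13|1e|9c|14|77|12|04|60|
→ t2 |77|04|77|1e|60|1e|14|04|

RES = [ 0x77  0x04  0x77  0x1e  0x60  0x1e  0x14  0x04 ]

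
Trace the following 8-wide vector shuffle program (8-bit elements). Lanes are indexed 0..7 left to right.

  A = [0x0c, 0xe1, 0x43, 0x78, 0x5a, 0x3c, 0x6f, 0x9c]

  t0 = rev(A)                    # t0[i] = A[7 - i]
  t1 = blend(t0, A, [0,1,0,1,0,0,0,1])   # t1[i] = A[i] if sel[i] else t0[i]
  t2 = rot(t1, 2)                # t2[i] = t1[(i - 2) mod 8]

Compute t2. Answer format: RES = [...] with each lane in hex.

t0 = [0x9c, 0x6f, 0x3c, 0x5a, 0x78, 0x43, 0xe1, 0x0c]
t1 = [0x9c, 0xe1, 0x3c, 0x78, 0x78, 0x43, 0xe1, 0x9c]
t2 = [0xe1, 0x9c, 0x9c, 0xe1, 0x3c, 0x78, 0x78, 0x43]

RES = [0xe1, 0x9c, 0x9c, 0xe1, 0x3c, 0x78, 0x78, 0x43]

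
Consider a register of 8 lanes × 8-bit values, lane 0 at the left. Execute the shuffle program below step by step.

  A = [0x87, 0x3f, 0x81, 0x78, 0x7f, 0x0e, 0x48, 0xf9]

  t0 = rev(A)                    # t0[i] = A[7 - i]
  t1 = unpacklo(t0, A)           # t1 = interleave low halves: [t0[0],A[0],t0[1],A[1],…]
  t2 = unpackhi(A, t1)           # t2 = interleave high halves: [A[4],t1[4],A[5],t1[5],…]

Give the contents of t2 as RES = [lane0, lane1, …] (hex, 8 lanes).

  t0: f9 48 0e 7f 78 81 3f 87
  t1: f9 87 48 3f 0e 81 7f 78
  t2: 7f 0e 0e 81 48 7f f9 78

RES = [ 0x7f  0x0e  0x0e  0x81  0x48  0x7f  0xf9  0x78 ]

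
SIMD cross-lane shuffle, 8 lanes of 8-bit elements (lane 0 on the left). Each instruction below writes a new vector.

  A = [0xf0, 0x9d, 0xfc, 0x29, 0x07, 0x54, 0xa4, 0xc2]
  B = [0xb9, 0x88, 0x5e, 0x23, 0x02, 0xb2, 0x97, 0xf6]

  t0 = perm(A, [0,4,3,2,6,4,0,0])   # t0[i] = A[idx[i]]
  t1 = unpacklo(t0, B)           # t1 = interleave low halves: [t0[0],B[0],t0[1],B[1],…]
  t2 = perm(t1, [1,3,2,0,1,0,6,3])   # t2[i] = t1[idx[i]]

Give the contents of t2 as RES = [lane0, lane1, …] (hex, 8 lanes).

  t0: f0 07 29 fc a4 07 f0 f0
  t1: f0 b9 07 88 29 5e fc 23
  t2: b9 88 07 f0 b9 f0 fc 88

RES = [ 0xb9  0x88  0x07  0xf0  0xb9  0xf0  0xfc  0x88 ]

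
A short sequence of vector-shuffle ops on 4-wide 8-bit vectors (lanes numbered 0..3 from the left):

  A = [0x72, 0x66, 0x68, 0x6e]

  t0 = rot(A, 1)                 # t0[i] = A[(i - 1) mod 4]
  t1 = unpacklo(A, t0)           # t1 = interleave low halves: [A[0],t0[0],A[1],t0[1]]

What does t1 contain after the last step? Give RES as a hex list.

RES = [0x72, 0x6e, 0x66, 0x72]

  t0: 6e 72 66 68
  t1: 72 6e 66 72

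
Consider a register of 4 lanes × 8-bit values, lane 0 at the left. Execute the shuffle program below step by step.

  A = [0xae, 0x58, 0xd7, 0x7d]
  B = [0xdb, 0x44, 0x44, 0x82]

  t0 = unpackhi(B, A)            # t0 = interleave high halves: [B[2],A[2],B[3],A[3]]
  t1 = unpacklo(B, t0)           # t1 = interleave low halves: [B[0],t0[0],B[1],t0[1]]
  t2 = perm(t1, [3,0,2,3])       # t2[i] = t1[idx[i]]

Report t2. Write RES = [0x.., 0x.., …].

RES = [ 0xd7  0xdb  0x44  0xd7 ]

  t0: 44 d7 82 7d
  t1: db 44 44 d7
  t2: d7 db 44 d7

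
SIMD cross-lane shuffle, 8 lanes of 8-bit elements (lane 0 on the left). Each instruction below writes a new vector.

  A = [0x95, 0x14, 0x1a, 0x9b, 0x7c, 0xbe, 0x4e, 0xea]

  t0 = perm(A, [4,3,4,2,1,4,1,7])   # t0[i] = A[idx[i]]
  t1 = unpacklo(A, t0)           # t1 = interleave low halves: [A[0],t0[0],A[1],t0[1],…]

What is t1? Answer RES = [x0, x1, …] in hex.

RES = [0x95, 0x7c, 0x14, 0x9b, 0x1a, 0x7c, 0x9b, 0x1a]

→ t0 |7c|9b|7c|1a|14|7c|14|ea|
→ t1 |95|7c|14|9b|1a|7c|9b|1a|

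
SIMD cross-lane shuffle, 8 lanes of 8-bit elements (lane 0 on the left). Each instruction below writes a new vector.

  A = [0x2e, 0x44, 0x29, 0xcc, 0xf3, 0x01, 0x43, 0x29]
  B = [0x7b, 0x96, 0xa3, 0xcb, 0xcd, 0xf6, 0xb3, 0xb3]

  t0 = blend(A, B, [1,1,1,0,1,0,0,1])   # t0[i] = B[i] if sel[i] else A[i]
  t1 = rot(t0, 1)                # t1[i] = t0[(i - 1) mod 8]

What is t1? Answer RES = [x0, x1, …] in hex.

t0 = [0x7b, 0x96, 0xa3, 0xcc, 0xcd, 0x01, 0x43, 0xb3]
t1 = [0xb3, 0x7b, 0x96, 0xa3, 0xcc, 0xcd, 0x01, 0x43]

RES = [ 0xb3  0x7b  0x96  0xa3  0xcc  0xcd  0x01  0x43 ]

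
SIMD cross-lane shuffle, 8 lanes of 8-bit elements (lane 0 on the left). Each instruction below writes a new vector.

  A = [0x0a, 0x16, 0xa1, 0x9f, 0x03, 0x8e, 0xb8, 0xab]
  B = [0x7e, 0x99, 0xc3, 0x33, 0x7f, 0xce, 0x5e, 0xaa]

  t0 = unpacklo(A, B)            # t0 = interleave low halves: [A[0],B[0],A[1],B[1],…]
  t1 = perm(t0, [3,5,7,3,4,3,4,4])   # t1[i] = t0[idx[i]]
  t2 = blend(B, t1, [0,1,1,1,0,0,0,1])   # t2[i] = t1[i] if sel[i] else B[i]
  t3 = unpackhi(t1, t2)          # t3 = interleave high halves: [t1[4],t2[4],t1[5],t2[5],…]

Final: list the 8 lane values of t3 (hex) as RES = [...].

RES = [0xa1, 0x7f, 0x99, 0xce, 0xa1, 0x5e, 0xa1, 0xa1]

→ t0 |0a|7e|16|99|a1|c3|9f|33|
→ t1 |99|c3|33|99|a1|99|a1|a1|
→ t2 |7e|c3|33|99|7f|ce|5e|a1|
→ t3 |a1|7f|99|ce|a1|5e|a1|a1|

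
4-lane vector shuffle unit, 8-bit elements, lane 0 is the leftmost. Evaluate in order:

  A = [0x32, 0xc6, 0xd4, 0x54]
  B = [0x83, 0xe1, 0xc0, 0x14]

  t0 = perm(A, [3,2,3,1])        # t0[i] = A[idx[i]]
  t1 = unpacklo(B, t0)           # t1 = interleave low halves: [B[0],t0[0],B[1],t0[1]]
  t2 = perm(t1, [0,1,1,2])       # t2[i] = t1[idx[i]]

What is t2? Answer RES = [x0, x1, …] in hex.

→ t0 |54|d4|54|c6|
→ t1 |83|54|e1|d4|
→ t2 |83|54|54|e1|

RES = [0x83, 0x54, 0x54, 0xe1]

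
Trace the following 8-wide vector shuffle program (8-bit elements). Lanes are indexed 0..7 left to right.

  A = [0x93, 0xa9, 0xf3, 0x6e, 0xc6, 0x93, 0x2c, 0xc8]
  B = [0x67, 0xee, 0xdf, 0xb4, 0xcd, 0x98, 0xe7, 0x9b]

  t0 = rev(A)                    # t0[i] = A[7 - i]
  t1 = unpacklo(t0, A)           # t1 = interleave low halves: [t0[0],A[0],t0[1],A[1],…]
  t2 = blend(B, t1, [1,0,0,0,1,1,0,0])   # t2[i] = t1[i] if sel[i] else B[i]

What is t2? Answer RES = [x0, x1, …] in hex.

RES = [ 0xc8  0xee  0xdf  0xb4  0x93  0xf3  0xe7  0x9b ]

  t0: c8 2c 93 c6 6e f3 a9 93
  t1: c8 93 2c a9 93 f3 c6 6e
  t2: c8 ee df b4 93 f3 e7 9b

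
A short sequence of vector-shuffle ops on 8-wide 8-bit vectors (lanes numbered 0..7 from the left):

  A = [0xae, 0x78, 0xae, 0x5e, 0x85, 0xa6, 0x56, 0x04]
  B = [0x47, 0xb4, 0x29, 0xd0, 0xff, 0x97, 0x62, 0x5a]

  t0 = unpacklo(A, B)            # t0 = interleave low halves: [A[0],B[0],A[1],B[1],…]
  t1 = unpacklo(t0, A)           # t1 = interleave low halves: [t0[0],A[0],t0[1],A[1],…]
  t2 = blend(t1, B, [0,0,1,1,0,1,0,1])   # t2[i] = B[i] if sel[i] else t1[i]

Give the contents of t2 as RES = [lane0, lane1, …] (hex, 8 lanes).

RES = [ 0xae  0xae  0x29  0xd0  0x78  0x97  0xb4  0x5a ]

→ t0 |ae|47|78|b4|ae|29|5e|d0|
→ t1 |ae|ae|47|78|78|ae|b4|5e|
→ t2 |ae|ae|29|d0|78|97|b4|5a|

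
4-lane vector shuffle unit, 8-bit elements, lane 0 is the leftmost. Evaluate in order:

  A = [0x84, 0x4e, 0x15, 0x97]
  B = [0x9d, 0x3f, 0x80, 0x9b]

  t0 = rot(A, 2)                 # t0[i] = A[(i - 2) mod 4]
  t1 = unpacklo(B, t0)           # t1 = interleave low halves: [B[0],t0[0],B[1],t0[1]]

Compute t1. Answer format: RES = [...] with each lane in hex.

t0 = [0x15, 0x97, 0x84, 0x4e]
t1 = [0x9d, 0x15, 0x3f, 0x97]

RES = [ 0x9d  0x15  0x3f  0x97 ]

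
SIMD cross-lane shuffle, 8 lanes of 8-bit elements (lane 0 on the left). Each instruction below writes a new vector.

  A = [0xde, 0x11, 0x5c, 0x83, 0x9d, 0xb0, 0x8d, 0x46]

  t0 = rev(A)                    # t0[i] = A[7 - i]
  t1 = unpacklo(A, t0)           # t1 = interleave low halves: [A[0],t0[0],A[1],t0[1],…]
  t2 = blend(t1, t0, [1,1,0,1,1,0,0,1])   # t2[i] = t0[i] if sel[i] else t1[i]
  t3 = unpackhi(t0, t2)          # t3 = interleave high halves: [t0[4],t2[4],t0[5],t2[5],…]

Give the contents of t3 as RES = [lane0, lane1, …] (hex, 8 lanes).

  t0: 46 8d b0 9d 83 5c 11 de
  t1: de 46 11 8d 5c b0 83 9d
  t2: 46 8d 11 9d 83 b0 83 de
  t3: 83 83 5c b0 11 83 de de

RES = [0x83, 0x83, 0x5c, 0xb0, 0x11, 0x83, 0xde, 0xde]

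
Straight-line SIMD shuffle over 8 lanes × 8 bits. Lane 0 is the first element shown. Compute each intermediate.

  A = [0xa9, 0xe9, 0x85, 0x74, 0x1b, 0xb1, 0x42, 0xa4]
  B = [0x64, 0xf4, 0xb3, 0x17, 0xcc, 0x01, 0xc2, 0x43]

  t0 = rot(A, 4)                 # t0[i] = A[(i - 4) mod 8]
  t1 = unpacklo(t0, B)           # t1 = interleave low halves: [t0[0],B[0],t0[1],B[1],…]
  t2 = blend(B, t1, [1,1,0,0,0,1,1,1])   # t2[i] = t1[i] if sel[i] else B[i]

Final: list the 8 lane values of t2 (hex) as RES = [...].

  t0: 1b b1 42 a4 a9 e9 85 74
  t1: 1b 64 b1 f4 42 b3 a4 17
  t2: 1b 64 b3 17 cc b3 a4 17

RES = [0x1b, 0x64, 0xb3, 0x17, 0xcc, 0xb3, 0xa4, 0x17]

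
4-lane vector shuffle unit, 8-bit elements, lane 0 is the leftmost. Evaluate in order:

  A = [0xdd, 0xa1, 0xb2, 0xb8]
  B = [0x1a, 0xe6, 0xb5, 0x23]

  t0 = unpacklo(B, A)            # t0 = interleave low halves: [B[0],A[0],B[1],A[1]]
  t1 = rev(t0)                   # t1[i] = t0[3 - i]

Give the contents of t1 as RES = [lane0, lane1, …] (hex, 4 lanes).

→ t0 |1a|dd|e6|a1|
→ t1 |a1|e6|dd|1a|

RES = [ 0xa1  0xe6  0xdd  0x1a ]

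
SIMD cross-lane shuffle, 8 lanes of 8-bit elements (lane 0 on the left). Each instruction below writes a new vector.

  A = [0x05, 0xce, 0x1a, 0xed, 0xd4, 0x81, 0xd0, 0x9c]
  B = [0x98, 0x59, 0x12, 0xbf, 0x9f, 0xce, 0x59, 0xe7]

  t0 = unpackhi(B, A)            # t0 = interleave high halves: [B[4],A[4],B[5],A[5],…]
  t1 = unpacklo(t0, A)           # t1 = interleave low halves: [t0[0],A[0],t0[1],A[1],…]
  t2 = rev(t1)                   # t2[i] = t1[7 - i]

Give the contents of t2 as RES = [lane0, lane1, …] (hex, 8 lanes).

RES = [0xed, 0x81, 0x1a, 0xce, 0xce, 0xd4, 0x05, 0x9f]

  t0: 9f d4 ce 81 59 d0 e7 9c
  t1: 9f 05 d4 ce ce 1a 81 ed
  t2: ed 81 1a ce ce d4 05 9f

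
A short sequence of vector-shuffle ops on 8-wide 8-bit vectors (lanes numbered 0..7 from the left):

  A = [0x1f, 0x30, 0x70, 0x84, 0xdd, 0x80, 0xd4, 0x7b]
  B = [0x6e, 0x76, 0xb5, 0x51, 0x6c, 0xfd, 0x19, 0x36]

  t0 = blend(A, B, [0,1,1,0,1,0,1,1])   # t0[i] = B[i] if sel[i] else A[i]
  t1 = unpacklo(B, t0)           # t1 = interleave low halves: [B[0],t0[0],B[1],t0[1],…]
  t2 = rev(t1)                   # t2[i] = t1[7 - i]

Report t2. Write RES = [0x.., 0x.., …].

RES = [0x84, 0x51, 0xb5, 0xb5, 0x76, 0x76, 0x1f, 0x6e]

t0 = [0x1f, 0x76, 0xb5, 0x84, 0x6c, 0x80, 0x19, 0x36]
t1 = [0x6e, 0x1f, 0x76, 0x76, 0xb5, 0xb5, 0x51, 0x84]
t2 = [0x84, 0x51, 0xb5, 0xb5, 0x76, 0x76, 0x1f, 0x6e]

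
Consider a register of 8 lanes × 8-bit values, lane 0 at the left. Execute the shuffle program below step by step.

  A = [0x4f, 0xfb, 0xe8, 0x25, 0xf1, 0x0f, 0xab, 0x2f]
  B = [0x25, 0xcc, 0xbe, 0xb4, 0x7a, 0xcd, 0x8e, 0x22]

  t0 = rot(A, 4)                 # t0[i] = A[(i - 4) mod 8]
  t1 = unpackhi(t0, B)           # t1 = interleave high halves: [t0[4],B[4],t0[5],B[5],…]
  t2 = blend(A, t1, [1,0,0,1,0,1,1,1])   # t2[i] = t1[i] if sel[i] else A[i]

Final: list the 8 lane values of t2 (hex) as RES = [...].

  t0: f1 0f ab 2f 4f fb e8 25
  t1: 4f 7a fb cd e8 8e 25 22
  t2: 4f fb e8 cd f1 8e 25 22

RES = [0x4f, 0xfb, 0xe8, 0xcd, 0xf1, 0x8e, 0x25, 0x22]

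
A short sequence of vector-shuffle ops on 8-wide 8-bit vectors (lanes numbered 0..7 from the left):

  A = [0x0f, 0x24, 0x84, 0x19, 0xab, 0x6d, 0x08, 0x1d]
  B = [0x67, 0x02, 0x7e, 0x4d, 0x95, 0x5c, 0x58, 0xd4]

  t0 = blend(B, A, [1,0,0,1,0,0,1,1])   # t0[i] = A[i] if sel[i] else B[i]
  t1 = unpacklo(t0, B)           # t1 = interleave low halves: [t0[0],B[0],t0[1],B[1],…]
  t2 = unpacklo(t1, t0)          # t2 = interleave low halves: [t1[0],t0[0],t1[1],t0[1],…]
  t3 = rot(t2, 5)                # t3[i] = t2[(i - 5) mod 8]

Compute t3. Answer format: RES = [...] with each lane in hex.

RES = [0x02, 0x02, 0x7e, 0x02, 0x19, 0x0f, 0x0f, 0x67]

→ t0 |0f|02|7e|19|95|5c|08|1d|
→ t1 |0f|67|02|02|7e|7e|19|4d|
→ t2 |0f|0f|67|02|02|7e|02|19|
→ t3 |02|02|7e|02|19|0f|0f|67|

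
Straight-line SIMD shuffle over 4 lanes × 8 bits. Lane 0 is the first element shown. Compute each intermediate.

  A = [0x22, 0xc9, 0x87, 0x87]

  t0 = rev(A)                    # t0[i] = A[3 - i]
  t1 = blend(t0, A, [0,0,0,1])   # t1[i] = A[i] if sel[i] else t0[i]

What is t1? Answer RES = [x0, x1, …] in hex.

RES = [ 0x87  0x87  0xc9  0x87 ]

  t0: 87 87 c9 22
  t1: 87 87 c9 87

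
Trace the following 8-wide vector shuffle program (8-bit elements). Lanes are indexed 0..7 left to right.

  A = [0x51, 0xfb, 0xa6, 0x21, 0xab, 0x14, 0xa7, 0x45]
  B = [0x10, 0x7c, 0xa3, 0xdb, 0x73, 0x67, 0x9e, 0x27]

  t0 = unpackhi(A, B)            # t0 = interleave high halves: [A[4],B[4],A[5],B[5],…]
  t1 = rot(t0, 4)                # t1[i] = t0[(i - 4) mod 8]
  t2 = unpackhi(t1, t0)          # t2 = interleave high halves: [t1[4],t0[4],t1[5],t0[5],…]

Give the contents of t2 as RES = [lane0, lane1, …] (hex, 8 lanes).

RES = [ 0xab  0xa7  0x73  0x9e  0x14  0x45  0x67  0x27 ]

t0 = [0xab, 0x73, 0x14, 0x67, 0xa7, 0x9e, 0x45, 0x27]
t1 = [0xa7, 0x9e, 0x45, 0x27, 0xab, 0x73, 0x14, 0x67]
t2 = [0xab, 0xa7, 0x73, 0x9e, 0x14, 0x45, 0x67, 0x27]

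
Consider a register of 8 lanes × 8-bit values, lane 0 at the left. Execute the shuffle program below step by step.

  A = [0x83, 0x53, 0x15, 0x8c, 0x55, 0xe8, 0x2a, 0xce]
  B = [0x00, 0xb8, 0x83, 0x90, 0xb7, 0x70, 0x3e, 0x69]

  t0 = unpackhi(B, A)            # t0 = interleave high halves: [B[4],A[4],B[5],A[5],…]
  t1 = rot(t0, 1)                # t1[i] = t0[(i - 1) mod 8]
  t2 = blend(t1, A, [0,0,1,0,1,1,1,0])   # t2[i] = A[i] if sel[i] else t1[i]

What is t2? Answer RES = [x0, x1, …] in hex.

→ t0 |b7|55|70|e8|3e|2a|69|ce|
→ t1 |ce|b7|55|70|e8|3e|2a|69|
→ t2 |ce|b7|15|70|55|e8|2a|69|

RES = [ 0xce  0xb7  0x15  0x70  0x55  0xe8  0x2a  0x69 ]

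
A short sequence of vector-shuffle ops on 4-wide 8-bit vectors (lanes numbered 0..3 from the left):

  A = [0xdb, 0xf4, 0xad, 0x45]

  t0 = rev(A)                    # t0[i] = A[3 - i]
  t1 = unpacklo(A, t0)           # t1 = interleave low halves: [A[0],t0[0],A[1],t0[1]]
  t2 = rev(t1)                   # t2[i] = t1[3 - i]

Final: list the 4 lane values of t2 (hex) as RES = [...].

RES = [ 0xad  0xf4  0x45  0xdb ]

t0 = [0x45, 0xad, 0xf4, 0xdb]
t1 = [0xdb, 0x45, 0xf4, 0xad]
t2 = [0xad, 0xf4, 0x45, 0xdb]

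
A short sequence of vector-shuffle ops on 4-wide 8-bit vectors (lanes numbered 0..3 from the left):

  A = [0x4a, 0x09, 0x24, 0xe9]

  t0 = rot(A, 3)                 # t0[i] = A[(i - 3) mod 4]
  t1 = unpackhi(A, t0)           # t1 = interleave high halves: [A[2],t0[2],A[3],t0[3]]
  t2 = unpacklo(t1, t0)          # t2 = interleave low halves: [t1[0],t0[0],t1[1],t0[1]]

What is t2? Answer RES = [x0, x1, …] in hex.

RES = [ 0x24  0x09  0xe9  0x24 ]

→ t0 |09|24|e9|4a|
→ t1 |24|e9|e9|4a|
→ t2 |24|09|e9|24|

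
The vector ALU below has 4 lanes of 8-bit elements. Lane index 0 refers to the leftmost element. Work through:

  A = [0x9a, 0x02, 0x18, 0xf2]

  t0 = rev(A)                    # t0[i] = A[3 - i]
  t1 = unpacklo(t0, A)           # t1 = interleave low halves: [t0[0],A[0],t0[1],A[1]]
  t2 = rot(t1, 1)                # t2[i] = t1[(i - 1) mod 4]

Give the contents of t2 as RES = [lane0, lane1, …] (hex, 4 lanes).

  t0: f2 18 02 9a
  t1: f2 9a 18 02
  t2: 02 f2 9a 18

RES = [0x02, 0xf2, 0x9a, 0x18]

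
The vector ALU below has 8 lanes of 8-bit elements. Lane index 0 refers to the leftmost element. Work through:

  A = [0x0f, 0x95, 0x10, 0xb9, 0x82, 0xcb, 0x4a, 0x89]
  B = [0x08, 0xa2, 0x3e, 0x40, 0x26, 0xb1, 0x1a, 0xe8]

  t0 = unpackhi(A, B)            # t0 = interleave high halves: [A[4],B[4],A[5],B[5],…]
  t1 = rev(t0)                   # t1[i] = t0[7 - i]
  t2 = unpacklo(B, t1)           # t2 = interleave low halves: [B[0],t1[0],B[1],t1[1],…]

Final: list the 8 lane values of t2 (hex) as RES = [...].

  t0: 82 26 cb b1 4a 1a 89 e8
  t1: e8 89 1a 4a b1 cb 26 82
  t2: 08 e8 a2 89 3e 1a 40 4a

RES = [ 0x08  0xe8  0xa2  0x89  0x3e  0x1a  0x40  0x4a ]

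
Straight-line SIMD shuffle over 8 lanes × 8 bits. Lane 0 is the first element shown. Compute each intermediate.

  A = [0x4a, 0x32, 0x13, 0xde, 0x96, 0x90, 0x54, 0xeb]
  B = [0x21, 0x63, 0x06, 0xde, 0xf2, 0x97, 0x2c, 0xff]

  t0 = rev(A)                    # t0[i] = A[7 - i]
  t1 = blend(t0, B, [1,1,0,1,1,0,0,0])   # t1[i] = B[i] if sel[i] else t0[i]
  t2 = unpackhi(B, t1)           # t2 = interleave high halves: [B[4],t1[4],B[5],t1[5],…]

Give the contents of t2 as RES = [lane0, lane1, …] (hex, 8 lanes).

t0 = [0xeb, 0x54, 0x90, 0x96, 0xde, 0x13, 0x32, 0x4a]
t1 = [0x21, 0x63, 0x90, 0xde, 0xf2, 0x13, 0x32, 0x4a]
t2 = [0xf2, 0xf2, 0x97, 0x13, 0x2c, 0x32, 0xff, 0x4a]

RES = [ 0xf2  0xf2  0x97  0x13  0x2c  0x32  0xff  0x4a ]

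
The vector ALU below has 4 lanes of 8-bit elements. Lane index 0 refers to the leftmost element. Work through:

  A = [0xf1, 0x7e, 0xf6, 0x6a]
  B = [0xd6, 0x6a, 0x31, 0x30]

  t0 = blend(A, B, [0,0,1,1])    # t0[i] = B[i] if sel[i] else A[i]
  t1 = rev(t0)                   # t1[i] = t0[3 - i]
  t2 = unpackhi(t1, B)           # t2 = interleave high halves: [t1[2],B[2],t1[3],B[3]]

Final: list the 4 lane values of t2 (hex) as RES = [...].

RES = [ 0x7e  0x31  0xf1  0x30 ]

  t0: f1 7e 31 30
  t1: 30 31 7e f1
  t2: 7e 31 f1 30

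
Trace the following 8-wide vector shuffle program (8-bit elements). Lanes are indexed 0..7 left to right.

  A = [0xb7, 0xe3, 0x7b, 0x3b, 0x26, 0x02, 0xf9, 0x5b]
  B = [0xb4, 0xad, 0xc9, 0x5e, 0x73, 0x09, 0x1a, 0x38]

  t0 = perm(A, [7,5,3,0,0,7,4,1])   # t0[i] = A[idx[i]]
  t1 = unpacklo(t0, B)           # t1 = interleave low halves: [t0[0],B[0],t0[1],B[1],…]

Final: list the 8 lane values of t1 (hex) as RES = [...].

→ t0 |5b|02|3b|b7|b7|5b|26|e3|
→ t1 |5b|b4|02|ad|3b|c9|b7|5e|

RES = [ 0x5b  0xb4  0x02  0xad  0x3b  0xc9  0xb7  0x5e ]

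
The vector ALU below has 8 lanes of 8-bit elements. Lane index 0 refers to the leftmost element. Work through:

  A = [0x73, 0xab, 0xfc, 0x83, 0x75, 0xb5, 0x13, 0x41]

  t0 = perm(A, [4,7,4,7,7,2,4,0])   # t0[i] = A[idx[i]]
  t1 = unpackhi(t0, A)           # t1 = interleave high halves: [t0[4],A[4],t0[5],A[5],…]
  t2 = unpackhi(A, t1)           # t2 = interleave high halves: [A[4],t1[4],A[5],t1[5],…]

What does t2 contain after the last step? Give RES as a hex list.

  t0: 75 41 75 41 41 fc 75 73
  t1: 41 75 fc b5 75 13 73 41
  t2: 75 75 b5 13 13 73 41 41

RES = [ 0x75  0x75  0xb5  0x13  0x13  0x73  0x41  0x41 ]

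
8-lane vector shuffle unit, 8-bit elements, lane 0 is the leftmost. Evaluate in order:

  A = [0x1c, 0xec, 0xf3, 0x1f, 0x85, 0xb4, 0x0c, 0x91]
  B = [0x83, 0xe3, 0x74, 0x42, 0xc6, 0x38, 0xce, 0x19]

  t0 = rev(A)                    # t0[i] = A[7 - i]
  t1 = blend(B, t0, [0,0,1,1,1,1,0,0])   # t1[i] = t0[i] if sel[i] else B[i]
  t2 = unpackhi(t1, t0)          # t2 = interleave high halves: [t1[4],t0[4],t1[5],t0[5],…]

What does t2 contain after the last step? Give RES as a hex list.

  t0: 91 0c b4 85 1f f3 ec 1c
  t1: 83 e3 b4 85 1f f3 ce 19
  t2: 1f 1f f3 f3 ce ec 19 1c

RES = [ 0x1f  0x1f  0xf3  0xf3  0xce  0xec  0x19  0x1c ]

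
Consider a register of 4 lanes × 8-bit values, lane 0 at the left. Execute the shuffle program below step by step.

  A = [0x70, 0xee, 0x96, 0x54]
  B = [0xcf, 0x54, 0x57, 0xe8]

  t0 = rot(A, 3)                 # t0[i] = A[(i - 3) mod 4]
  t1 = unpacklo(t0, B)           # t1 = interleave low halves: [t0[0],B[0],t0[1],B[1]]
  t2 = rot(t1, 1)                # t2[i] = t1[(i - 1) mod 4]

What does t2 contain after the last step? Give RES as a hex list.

RES = [0x54, 0xee, 0xcf, 0x96]

  t0: ee 96 54 70
  t1: ee cf 96 54
  t2: 54 ee cf 96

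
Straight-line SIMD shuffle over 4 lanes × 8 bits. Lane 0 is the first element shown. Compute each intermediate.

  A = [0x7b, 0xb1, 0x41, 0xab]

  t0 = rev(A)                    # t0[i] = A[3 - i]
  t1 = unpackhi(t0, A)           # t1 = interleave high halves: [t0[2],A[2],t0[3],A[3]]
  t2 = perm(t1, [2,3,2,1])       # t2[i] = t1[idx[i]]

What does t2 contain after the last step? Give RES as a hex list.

t0 = [0xab, 0x41, 0xb1, 0x7b]
t1 = [0xb1, 0x41, 0x7b, 0xab]
t2 = [0x7b, 0xab, 0x7b, 0x41]

RES = [ 0x7b  0xab  0x7b  0x41 ]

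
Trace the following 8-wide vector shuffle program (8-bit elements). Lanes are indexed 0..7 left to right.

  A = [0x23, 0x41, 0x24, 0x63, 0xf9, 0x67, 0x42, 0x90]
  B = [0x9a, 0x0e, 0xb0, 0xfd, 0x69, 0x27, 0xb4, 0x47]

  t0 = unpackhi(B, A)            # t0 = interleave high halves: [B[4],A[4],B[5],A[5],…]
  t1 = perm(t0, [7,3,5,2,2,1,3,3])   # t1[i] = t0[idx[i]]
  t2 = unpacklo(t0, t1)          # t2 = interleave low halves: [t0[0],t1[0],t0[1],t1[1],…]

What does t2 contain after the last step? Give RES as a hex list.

→ t0 |69|f9|27|67|b4|42|47|90|
→ t1 |90|67|42|27|27|f9|67|67|
→ t2 |69|90|f9|67|27|42|67|27|

RES = [ 0x69  0x90  0xf9  0x67  0x27  0x42  0x67  0x27 ]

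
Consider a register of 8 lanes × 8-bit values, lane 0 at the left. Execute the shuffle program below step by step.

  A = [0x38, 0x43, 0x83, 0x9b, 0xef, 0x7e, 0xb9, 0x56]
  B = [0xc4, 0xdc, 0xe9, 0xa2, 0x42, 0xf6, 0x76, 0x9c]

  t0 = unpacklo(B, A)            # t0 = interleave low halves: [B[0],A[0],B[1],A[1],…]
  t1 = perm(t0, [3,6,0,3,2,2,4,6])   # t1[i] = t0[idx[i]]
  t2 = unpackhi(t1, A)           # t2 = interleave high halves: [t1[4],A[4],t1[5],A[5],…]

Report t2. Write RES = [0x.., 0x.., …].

RES = [0xdc, 0xef, 0xdc, 0x7e, 0xe9, 0xb9, 0xa2, 0x56]

t0 = [0xc4, 0x38, 0xdc, 0x43, 0xe9, 0x83, 0xa2, 0x9b]
t1 = [0x43, 0xa2, 0xc4, 0x43, 0xdc, 0xdc, 0xe9, 0xa2]
t2 = [0xdc, 0xef, 0xdc, 0x7e, 0xe9, 0xb9, 0xa2, 0x56]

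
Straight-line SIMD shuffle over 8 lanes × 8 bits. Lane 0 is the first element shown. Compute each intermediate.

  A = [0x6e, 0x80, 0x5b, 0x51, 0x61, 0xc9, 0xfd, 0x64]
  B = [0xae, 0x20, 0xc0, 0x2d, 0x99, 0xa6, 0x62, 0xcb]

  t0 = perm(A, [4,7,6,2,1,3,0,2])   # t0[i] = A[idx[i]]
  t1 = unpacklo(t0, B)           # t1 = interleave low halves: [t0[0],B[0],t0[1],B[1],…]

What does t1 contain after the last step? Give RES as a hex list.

RES = [ 0x61  0xae  0x64  0x20  0xfd  0xc0  0x5b  0x2d ]

  t0: 61 64 fd 5b 80 51 6e 5b
  t1: 61 ae 64 20 fd c0 5b 2d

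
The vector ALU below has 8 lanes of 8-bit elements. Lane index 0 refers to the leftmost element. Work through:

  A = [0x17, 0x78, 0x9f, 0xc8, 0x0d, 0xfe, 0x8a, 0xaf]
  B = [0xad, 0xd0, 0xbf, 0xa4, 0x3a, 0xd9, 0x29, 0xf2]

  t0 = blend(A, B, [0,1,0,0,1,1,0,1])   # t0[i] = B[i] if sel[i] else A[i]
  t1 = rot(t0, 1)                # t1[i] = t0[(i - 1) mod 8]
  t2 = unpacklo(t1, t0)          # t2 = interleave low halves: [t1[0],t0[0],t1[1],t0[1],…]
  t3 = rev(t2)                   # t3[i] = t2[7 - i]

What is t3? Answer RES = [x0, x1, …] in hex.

RES = [ 0xc8  0x9f  0x9f  0xd0  0xd0  0x17  0x17  0xf2 ]

t0 = [0x17, 0xd0, 0x9f, 0xc8, 0x3a, 0xd9, 0x8a, 0xf2]
t1 = [0xf2, 0x17, 0xd0, 0x9f, 0xc8, 0x3a, 0xd9, 0x8a]
t2 = [0xf2, 0x17, 0x17, 0xd0, 0xd0, 0x9f, 0x9f, 0xc8]
t3 = [0xc8, 0x9f, 0x9f, 0xd0, 0xd0, 0x17, 0x17, 0xf2]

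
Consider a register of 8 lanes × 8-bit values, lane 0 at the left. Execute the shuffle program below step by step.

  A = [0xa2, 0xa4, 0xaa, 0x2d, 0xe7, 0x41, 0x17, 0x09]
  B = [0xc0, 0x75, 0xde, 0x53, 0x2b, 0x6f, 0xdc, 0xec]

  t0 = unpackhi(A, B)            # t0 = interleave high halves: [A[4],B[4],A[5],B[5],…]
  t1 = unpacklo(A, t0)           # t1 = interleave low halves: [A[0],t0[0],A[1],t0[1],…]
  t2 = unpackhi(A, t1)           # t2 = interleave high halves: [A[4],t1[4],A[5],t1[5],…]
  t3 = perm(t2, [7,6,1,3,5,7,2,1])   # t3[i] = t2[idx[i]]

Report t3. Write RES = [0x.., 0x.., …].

t0 = [0xe7, 0x2b, 0x41, 0x6f, 0x17, 0xdc, 0x09, 0xec]
t1 = [0xa2, 0xe7, 0xa4, 0x2b, 0xaa, 0x41, 0x2d, 0x6f]
t2 = [0xe7, 0xaa, 0x41, 0x41, 0x17, 0x2d, 0x09, 0x6f]
t3 = [0x6f, 0x09, 0xaa, 0x41, 0x2d, 0x6f, 0x41, 0xaa]

RES = [0x6f, 0x09, 0xaa, 0x41, 0x2d, 0x6f, 0x41, 0xaa]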